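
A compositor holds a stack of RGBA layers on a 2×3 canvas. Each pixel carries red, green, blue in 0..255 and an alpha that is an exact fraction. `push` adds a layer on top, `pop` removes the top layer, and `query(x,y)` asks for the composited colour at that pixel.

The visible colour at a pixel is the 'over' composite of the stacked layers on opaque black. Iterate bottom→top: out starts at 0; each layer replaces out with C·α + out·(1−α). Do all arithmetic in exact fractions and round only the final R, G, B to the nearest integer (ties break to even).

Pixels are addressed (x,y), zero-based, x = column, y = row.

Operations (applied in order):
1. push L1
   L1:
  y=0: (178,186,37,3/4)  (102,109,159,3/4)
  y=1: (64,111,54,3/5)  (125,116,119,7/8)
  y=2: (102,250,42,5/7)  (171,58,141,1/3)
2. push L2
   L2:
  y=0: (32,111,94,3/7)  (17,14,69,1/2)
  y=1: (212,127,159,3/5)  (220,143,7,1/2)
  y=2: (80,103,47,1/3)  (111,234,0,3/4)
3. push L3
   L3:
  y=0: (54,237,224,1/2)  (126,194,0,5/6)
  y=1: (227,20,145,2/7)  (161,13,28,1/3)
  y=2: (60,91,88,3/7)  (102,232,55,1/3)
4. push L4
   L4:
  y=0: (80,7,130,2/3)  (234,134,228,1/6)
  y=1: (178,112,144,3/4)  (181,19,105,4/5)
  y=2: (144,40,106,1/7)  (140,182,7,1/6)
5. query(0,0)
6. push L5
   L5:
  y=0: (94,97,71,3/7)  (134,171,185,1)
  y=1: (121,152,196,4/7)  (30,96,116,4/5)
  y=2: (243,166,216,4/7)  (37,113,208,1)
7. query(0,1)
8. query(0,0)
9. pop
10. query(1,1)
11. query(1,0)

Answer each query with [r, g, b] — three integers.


(0,0) stack=L1,L2,L3,L4; from [0,0,0]:
after L1 α=3/4: [267/2, 279/2, 111/4]
after L2 α=3/7: [90, 891/7, 393/7]
after L3 α=1/2: [72, 1275/7, 1961/14]
after L4 α=2/3: [232/3, 1373/21, 1867/14]
rounded: [77, 65, 133]

(0,1) stack=L1,L2,L3,L4,L5; from [0,0,0]:
+L1 (α=3/5) → [192/5, 333/5, 162/5]
+L2 (α=3/5) → [3564/25, 2571/25, 2709/25]
+L3 (α=2/7) → [5834/35, 2771/35, 4159/35]
+L4 (α=3/4) → [6131/35, 14531/140, 19279/140]
+L5 (α=4/7) → [35333/245, 128713/980, 167597/980]
→ [144, 131, 171]

query (0,0) [L1,L2,L3,L4,L5] — begin 0,0,0
L1 α=3/4: [267/2, 279/2, 111/4]
L2 α=3/7: [90, 891/7, 393/7]
L3 α=1/2: [72, 1275/7, 1961/14]
L4 α=2/3: [232/3, 1373/21, 1867/14]
L5 α=3/7: [1774/21, 11603/147, 5225/49]
= [84, 79, 107]

(1,1) stack=L1,L2,L3,L4; from [0,0,0]:
L1 α=7/8: [875/8, 203/2, 833/8]
L2 α=1/2: [2635/16, 489/4, 889/16]
L3 α=1/3: [3923/24, 515/6, 371/8]
L4 α=4/5: [21299/120, 971/30, 3731/40]
= [177, 32, 93]

query (1,0) [L1,L2,L3,L4] — begin 0,0,0
+L1 (α=3/4) → [153/2, 327/4, 477/4]
+L2 (α=1/2) → [187/4, 383/8, 753/8]
+L3 (α=5/6) → [2707/24, 8143/48, 251/16]
+L4 (α=1/6) → [19151/144, 47147/288, 4903/96]
= [133, 164, 51]


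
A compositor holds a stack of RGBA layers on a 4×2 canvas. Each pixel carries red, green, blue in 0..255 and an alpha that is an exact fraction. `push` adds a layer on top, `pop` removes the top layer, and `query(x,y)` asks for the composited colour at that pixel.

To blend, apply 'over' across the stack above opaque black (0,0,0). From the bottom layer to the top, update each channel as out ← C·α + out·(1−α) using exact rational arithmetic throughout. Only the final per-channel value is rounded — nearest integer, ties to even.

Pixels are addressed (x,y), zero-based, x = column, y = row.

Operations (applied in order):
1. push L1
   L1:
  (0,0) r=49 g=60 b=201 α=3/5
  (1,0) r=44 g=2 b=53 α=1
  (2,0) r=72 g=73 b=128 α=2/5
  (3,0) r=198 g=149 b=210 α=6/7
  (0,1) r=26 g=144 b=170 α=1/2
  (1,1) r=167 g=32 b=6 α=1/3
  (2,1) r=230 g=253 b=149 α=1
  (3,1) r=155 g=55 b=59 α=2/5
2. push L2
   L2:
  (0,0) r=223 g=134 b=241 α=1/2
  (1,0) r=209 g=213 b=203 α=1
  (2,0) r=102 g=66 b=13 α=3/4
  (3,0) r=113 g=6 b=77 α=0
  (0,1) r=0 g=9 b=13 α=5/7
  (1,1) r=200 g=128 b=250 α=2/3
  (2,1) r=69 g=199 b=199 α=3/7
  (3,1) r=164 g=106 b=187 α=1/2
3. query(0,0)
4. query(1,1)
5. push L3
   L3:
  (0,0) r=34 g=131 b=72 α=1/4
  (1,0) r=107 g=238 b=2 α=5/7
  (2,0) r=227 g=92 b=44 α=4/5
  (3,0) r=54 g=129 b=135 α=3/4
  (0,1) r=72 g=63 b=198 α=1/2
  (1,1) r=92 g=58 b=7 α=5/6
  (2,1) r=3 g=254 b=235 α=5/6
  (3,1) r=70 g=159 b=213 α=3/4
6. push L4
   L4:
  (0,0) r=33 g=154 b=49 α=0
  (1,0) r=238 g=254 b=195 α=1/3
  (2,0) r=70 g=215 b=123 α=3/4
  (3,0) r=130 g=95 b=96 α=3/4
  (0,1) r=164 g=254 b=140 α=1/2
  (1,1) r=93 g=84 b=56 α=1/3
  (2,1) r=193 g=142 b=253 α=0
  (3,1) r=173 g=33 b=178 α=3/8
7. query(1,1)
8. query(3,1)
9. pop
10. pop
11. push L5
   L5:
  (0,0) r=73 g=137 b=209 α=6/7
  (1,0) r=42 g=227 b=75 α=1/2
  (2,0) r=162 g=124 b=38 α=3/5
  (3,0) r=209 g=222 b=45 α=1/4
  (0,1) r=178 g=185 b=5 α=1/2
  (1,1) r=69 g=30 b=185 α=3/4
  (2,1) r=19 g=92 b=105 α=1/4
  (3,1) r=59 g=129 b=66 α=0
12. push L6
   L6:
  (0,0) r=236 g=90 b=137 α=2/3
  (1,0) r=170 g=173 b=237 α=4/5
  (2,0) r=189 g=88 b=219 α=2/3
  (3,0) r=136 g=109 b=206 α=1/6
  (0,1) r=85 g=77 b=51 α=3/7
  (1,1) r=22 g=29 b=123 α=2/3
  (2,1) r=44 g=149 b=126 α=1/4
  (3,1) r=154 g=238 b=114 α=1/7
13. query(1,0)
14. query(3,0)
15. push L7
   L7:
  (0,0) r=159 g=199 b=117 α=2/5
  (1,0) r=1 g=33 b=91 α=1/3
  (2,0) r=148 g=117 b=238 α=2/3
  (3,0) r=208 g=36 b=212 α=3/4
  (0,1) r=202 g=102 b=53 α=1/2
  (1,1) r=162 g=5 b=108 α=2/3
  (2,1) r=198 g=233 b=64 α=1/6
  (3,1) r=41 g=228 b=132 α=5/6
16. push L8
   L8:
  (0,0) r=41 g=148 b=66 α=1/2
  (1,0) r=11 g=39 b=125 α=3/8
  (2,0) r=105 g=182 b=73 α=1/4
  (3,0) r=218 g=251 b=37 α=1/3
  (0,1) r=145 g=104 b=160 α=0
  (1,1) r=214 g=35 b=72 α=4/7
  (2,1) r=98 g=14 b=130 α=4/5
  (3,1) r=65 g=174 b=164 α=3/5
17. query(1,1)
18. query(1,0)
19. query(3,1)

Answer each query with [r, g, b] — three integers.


query (0,0) [L1,L2] — begin 0,0,0
L1 α=3/5: [147/5, 36, 603/5]
L2 α=1/2: [631/5, 85, 904/5]
= [126, 85, 181]

at x=1,y=1 over L1,L2:
after L1 α=1/3: [167/3, 32/3, 2]
after L2 α=2/3: [1367/9, 800/9, 502/3]
= [152, 89, 167]

query (1,1) [L1,L2,L3,L4] — begin 0,0,0
+L1 (α=1/3) → [167/3, 32/3, 2]
+L2 (α=2/3) → [1367/9, 800/9, 502/3]
+L3 (α=5/6) → [5507/54, 1705/27, 607/18]
+L4 (α=1/3) → [8018/81, 5678/81, 1111/27]
→ [99, 70, 41]

at x=3,y=1 over L1,L2,L3,L4:
+L1 (α=2/5) → [62, 22, 118/5]
+L2 (α=1/2) → [113, 64, 1053/10]
+L3 (α=3/4) → [323/4, 541/4, 7443/40]
+L4 (α=3/8) → [3691/32, 3101/32, 11715/64]
rounded: [115, 97, 183]

query (1,0) [L1,L2,L5,L6] — begin 0,0,0
+L1 (α=1) → [44, 2, 53]
+L2 (α=1) → [209, 213, 203]
+L5 (α=1/2) → [251/2, 220, 139]
+L6 (α=4/5) → [1611/10, 912/5, 1087/5]
rounded: [161, 182, 217]

query (3,0) [L1,L2,L5,L6] — begin 0,0,0
+L1 (α=6/7) → [1188/7, 894/7, 180]
+L2 (α=0) → [1188/7, 894/7, 180]
+L5 (α=1/4) → [5027/28, 1059/7, 585/4]
+L6 (α=1/6) → [28943/168, 3029/21, 3749/24]
rounded: [172, 144, 156]

at x=1,y=1 over L1,L2,L5,L6,L7,L8:
L1 α=1/3: [167/3, 32/3, 2]
L2 α=2/3: [1367/9, 800/9, 502/3]
L5 α=3/4: [1615/18, 805/18, 2167/12]
L6 α=2/3: [2407/54, 1849/54, 5119/36]
L7 α=2/3: [19903/162, 2389/162, 12895/108]
L8 α=4/7: [66127/378, 9949/378, 23263/252]
→ [175, 26, 92]

query (1,0) [L1,L2,L5,L6,L7,L8] — begin 0,0,0
L1 α=1: [44, 2, 53]
L2 α=1: [209, 213, 203]
L5 α=1/2: [251/2, 220, 139]
L6 α=4/5: [1611/10, 912/5, 1087/5]
L7 α=1/3: [1616/15, 663/5, 2629/15]
L8 α=3/8: [1715/24, 195/2, 1877/12]
→ [71, 98, 156]

query (3,1) [L1,L2,L5,L6,L7,L8] — begin 0,0,0
+L1 (α=2/5) → [62, 22, 118/5]
+L2 (α=1/2) → [113, 64, 1053/10]
+L5 (α=0) → [113, 64, 1053/10]
+L6 (α=1/7) → [832/7, 622/7, 3729/35]
+L7 (α=5/6) → [2267/42, 4301/21, 8943/70]
+L8 (α=3/5) → [6362/105, 19564/105, 26163/175]
rounded: [61, 186, 150]


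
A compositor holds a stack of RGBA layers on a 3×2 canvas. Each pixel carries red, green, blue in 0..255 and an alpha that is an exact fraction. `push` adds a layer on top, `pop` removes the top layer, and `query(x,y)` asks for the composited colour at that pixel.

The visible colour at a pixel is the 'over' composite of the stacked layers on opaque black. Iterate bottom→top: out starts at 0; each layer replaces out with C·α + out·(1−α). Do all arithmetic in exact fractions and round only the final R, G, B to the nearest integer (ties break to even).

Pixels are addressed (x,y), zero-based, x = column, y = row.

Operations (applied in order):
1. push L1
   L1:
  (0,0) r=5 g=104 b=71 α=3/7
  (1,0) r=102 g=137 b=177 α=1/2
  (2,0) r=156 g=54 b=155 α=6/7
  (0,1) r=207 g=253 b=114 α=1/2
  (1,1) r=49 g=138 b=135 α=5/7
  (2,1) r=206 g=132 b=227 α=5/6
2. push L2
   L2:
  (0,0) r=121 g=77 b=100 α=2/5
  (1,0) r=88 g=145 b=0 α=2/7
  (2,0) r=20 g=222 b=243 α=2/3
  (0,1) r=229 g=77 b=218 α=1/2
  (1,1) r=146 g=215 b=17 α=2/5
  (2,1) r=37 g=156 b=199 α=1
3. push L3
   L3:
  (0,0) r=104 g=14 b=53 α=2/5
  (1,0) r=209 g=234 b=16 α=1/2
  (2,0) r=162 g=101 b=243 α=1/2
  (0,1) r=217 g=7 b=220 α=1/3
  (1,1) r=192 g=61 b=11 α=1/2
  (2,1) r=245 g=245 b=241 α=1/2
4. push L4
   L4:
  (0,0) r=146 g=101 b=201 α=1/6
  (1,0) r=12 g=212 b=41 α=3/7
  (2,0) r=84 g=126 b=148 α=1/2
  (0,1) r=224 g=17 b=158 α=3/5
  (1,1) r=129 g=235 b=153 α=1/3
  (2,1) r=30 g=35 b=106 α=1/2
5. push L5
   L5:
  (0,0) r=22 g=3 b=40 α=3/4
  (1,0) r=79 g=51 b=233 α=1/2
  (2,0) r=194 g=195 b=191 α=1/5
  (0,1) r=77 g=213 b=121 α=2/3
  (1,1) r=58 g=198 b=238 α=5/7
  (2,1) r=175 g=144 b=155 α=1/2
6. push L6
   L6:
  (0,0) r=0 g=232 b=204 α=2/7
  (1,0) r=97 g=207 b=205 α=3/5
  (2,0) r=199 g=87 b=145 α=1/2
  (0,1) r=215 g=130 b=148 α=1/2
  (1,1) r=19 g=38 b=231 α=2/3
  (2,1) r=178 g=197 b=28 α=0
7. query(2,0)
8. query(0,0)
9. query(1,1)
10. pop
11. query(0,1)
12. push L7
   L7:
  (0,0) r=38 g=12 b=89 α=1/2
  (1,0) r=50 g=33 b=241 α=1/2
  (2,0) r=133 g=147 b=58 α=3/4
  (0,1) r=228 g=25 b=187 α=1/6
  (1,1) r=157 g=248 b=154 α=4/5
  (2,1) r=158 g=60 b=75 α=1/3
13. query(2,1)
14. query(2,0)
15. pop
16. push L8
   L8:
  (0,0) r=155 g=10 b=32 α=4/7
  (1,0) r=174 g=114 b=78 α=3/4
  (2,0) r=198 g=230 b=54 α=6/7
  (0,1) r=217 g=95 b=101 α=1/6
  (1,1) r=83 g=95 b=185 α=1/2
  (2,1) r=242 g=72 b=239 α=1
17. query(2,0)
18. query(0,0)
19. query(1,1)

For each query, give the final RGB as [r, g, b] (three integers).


query (2,0) [L1,L2,L3,L4,L5,L6] — begin 0,0,0
L1 α=6/7: [936/7, 324/7, 930/7]
L2 α=2/3: [1216/21, 1144/7, 1444/7]
L3 α=1/2: [2309/21, 1851/14, 3145/14]
L4 α=1/2: [4073/42, 3615/28, 5217/28]
L5 α=1/5: [2444/21, 996/7, 6554/35]
L6 α=1/2: [6623/42, 1605/14, 11629/70]
= [158, 115, 166]

query (0,0) [L1,L2,L3,L4,L5,L6] — begin 0,0,0
after L1 α=3/7: [15/7, 312/7, 213/7]
after L2 α=2/5: [1739/35, 2014/35, 2039/35]
after L3 α=2/5: [12497/175, 7022/175, 9827/175]
after L4 α=1/6: [5869/70, 3519/70, 8431/105]
after L5 α=3/4: [10489/280, 4149/280, 21031/420]
after L6 α=2/7: [10489/392, 30133/392, 55303/588]
rounded: [27, 77, 94]

query (1,1) [L1,L2,L3,L4,L5,L6] — begin 0,0,0
+L1 (α=5/7) → [35, 690/7, 675/7]
+L2 (α=2/5) → [397/5, 1016/7, 2263/35]
+L3 (α=1/2) → [1357/10, 1443/14, 1324/35]
+L4 (α=1/3) → [2002/15, 3088/21, 8003/105]
+L5 (α=5/7) → [8354/105, 26966/147, 140956/735]
+L6 (α=2/3) → [12344/315, 38138/441, 480526/2205]
→ [39, 86, 218]

at x=0,y=1 over L1,L2,L3,L4,L5:
L1 α=1/2: [207/2, 253/2, 57]
L2 α=1/2: [665/4, 407/4, 275/2]
L3 α=1/3: [1099/6, 421/6, 165]
L4 α=3/5: [623/3, 574/15, 804/5]
L5 α=2/3: [1085/9, 6964/45, 2014/15]
= [121, 155, 134]

(2,1) stack=L1,L2,L3,L4,L5,L7; from [0,0,0]:
after L1 α=5/6: [515/3, 110, 1135/6]
after L2 α=1: [37, 156, 199]
after L3 α=1/2: [141, 401/2, 220]
after L4 α=1/2: [171/2, 471/4, 163]
after L5 α=1/2: [521/4, 1047/8, 159]
after L7 α=1/3: [279/2, 429/4, 131]
→ [140, 107, 131]

(2,0) stack=L1,L2,L3,L4,L5,L7; from [0,0,0]:
+L1 (α=6/7) → [936/7, 324/7, 930/7]
+L2 (α=2/3) → [1216/21, 1144/7, 1444/7]
+L3 (α=1/2) → [2309/21, 1851/14, 3145/14]
+L4 (α=1/2) → [4073/42, 3615/28, 5217/28]
+L5 (α=1/5) → [2444/21, 996/7, 6554/35]
+L7 (α=3/4) → [10823/84, 4083/28, 3161/35]
→ [129, 146, 90]

at x=2,y=0 over L1,L2,L3,L4,L5,L8:
L1 α=6/7: [936/7, 324/7, 930/7]
L2 α=2/3: [1216/21, 1144/7, 1444/7]
L3 α=1/2: [2309/21, 1851/14, 3145/14]
L4 α=1/2: [4073/42, 3615/28, 5217/28]
L5 α=1/5: [2444/21, 996/7, 6554/35]
L8 α=6/7: [27392/147, 10656/49, 17894/245]
= [186, 217, 73]

(0,0) stack=L1,L2,L3,L4,L5,L8; from [0,0,0]:
L1 α=3/7: [15/7, 312/7, 213/7]
L2 α=2/5: [1739/35, 2014/35, 2039/35]
L3 α=2/5: [12497/175, 7022/175, 9827/175]
L4 α=1/6: [5869/70, 3519/70, 8431/105]
L5 α=3/4: [10489/280, 4149/280, 21031/420]
L8 α=4/7: [205067/1960, 23647/1960, 38951/980]
→ [105, 12, 40]

(1,1) stack=L1,L2,L3,L4,L5,L8; from [0,0,0]:
after L1 α=5/7: [35, 690/7, 675/7]
after L2 α=2/5: [397/5, 1016/7, 2263/35]
after L3 α=1/2: [1357/10, 1443/14, 1324/35]
after L4 α=1/3: [2002/15, 3088/21, 8003/105]
after L5 α=5/7: [8354/105, 26966/147, 140956/735]
after L8 α=1/2: [17069/210, 40931/294, 276931/1470]
= [81, 139, 188]


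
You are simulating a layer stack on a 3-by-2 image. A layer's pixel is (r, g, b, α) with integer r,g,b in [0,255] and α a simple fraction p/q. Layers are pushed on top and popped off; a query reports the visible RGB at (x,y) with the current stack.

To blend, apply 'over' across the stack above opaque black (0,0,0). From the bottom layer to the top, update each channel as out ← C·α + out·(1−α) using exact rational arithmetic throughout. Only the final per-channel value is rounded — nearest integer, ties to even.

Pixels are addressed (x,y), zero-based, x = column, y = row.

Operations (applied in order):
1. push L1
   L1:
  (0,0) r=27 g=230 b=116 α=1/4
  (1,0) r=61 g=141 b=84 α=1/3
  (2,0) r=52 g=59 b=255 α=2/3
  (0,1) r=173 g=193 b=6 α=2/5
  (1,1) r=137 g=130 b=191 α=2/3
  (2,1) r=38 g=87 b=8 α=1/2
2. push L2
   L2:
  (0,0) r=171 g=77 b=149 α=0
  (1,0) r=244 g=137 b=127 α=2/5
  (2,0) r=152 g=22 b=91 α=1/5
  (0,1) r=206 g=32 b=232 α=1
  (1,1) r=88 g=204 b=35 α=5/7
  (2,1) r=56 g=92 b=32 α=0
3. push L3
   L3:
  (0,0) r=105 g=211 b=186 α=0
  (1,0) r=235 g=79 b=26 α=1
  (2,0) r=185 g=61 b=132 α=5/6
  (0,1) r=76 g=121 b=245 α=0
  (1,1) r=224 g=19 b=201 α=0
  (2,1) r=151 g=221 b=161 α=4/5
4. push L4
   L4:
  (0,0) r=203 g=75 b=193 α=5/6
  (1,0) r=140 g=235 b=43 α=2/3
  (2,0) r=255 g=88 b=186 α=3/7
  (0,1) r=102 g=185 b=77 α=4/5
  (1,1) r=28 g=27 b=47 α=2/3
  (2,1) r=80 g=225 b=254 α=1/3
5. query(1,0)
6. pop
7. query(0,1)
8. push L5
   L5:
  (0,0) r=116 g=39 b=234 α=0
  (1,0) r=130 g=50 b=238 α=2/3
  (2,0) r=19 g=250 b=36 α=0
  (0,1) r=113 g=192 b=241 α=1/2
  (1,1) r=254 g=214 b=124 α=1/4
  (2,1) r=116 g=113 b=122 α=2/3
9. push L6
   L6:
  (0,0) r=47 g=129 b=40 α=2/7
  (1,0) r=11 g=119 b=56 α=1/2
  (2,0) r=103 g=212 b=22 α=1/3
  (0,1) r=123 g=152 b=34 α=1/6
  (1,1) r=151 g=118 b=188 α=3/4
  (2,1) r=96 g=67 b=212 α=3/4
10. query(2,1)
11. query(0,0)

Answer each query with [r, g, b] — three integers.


at x=1,y=0 over L1,L2,L3,L4:
after L1 α=1/3: [61/3, 47, 28]
after L2 α=2/5: [549/5, 83, 338/5]
after L3 α=1: [235, 79, 26]
after L4 α=2/3: [515/3, 183, 112/3]
= [172, 183, 37]

at x=0,y=1 over L1,L2,L3:
L1 α=2/5: [346/5, 386/5, 12/5]
L2 α=1: [206, 32, 232]
L3 α=0: [206, 32, 232]
→ [206, 32, 232]

at x=2,y=1 over L1,L2,L3,L5,L6:
L1 α=1/2: [19, 87/2, 4]
L2 α=0: [19, 87/2, 4]
L3 α=4/5: [623/5, 371/2, 648/5]
L5 α=2/3: [1783/15, 823/6, 1868/15]
L6 α=3/4: [6103/60, 2029/24, 2852/15]
→ [102, 85, 190]

query (0,0) [L1,L2,L3,L5,L6] — begin 0,0,0
after L1 α=1/4: [27/4, 115/2, 29]
after L2 α=0: [27/4, 115/2, 29]
after L3 α=0: [27/4, 115/2, 29]
after L5 α=0: [27/4, 115/2, 29]
after L6 α=2/7: [73/4, 1091/14, 225/7]
→ [18, 78, 32]


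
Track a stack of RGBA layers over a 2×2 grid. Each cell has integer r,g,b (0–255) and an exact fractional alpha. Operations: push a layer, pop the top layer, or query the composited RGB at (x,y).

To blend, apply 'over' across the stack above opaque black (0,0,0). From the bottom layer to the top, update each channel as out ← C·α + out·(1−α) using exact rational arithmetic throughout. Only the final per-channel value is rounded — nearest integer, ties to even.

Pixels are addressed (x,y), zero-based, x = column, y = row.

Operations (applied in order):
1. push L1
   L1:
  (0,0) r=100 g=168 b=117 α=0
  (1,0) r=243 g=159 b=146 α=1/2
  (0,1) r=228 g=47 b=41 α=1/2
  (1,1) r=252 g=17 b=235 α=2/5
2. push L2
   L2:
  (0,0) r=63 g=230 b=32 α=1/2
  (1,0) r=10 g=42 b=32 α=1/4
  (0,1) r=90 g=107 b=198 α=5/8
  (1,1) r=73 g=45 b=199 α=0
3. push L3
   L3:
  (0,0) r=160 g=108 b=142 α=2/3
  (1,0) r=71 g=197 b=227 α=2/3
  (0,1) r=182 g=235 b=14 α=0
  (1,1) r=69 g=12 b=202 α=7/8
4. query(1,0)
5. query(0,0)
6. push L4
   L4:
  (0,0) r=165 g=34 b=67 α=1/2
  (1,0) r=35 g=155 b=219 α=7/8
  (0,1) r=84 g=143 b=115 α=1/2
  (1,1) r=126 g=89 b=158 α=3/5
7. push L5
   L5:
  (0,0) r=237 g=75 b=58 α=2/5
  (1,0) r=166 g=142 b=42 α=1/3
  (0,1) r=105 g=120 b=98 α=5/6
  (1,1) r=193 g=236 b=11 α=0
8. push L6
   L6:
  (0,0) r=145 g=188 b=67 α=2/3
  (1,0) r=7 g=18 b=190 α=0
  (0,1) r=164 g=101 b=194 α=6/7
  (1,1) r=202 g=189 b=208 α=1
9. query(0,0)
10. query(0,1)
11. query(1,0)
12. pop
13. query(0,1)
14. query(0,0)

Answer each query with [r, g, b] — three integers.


(1,0) stack=L1,L2,L3; from [0,0,0]:
L1 α=1/2: [243/2, 159/2, 73]
L2 α=1/4: [749/8, 561/8, 251/4]
L3 α=2/3: [1885/24, 3713/24, 689/4]
rounded: [79, 155, 172]

query (0,0) [L1,L2,L3] — begin 0,0,0
+L1 (α=0) → [0, 0, 0]
+L2 (α=1/2) → [63/2, 115, 16]
+L3 (α=2/3) → [703/6, 331/3, 100]
→ [117, 110, 100]

at x=0,y=0 over L1,L2,L3,L4,L5,L6:
L1 α=0: [0, 0, 0]
L2 α=1/2: [63/2, 115, 16]
L3 α=2/3: [703/6, 331/3, 100]
L4 α=1/2: [1693/12, 433/6, 167/2]
L5 α=2/5: [3589/20, 733/10, 733/10]
L6 α=2/3: [9389/60, 4493/30, 691/10]
→ [156, 150, 69]

query (0,1) [L1,L2,L3,L4,L5,L6] — begin 0,0,0
+L1 (α=1/2) → [114, 47/2, 41/2]
+L2 (α=5/8) → [99, 1211/16, 2103/16]
+L3 (α=0) → [99, 1211/16, 2103/16]
+L4 (α=1/2) → [183/2, 3499/32, 3943/32]
+L5 (α=5/6) → [411/4, 22699/192, 6541/64]
+L6 (α=6/7) → [621/4, 139051/1344, 81037/448]
rounded: [155, 103, 181]

query (1,0) [L1,L2,L3,L4,L5,L6] — begin 0,0,0
+L1 (α=1/2) → [243/2, 159/2, 73]
+L2 (α=1/4) → [749/8, 561/8, 251/4]
+L3 (α=2/3) → [1885/24, 3713/24, 689/4]
+L4 (α=7/8) → [7765/192, 29753/192, 6821/32]
+L5 (α=1/3) → [23701/288, 43385/288, 7493/48]
+L6 (α=0) → [23701/288, 43385/288, 7493/48]
→ [82, 151, 156]

(0,1) stack=L1,L2,L3,L4,L5; from [0,0,0]:
+L1 (α=1/2) → [114, 47/2, 41/2]
+L2 (α=5/8) → [99, 1211/16, 2103/16]
+L3 (α=0) → [99, 1211/16, 2103/16]
+L4 (α=1/2) → [183/2, 3499/32, 3943/32]
+L5 (α=5/6) → [411/4, 22699/192, 6541/64]
= [103, 118, 102]

query (0,0) [L1,L2,L3,L4,L5] — begin 0,0,0
L1 α=0: [0, 0, 0]
L2 α=1/2: [63/2, 115, 16]
L3 α=2/3: [703/6, 331/3, 100]
L4 α=1/2: [1693/12, 433/6, 167/2]
L5 α=2/5: [3589/20, 733/10, 733/10]
→ [179, 73, 73]


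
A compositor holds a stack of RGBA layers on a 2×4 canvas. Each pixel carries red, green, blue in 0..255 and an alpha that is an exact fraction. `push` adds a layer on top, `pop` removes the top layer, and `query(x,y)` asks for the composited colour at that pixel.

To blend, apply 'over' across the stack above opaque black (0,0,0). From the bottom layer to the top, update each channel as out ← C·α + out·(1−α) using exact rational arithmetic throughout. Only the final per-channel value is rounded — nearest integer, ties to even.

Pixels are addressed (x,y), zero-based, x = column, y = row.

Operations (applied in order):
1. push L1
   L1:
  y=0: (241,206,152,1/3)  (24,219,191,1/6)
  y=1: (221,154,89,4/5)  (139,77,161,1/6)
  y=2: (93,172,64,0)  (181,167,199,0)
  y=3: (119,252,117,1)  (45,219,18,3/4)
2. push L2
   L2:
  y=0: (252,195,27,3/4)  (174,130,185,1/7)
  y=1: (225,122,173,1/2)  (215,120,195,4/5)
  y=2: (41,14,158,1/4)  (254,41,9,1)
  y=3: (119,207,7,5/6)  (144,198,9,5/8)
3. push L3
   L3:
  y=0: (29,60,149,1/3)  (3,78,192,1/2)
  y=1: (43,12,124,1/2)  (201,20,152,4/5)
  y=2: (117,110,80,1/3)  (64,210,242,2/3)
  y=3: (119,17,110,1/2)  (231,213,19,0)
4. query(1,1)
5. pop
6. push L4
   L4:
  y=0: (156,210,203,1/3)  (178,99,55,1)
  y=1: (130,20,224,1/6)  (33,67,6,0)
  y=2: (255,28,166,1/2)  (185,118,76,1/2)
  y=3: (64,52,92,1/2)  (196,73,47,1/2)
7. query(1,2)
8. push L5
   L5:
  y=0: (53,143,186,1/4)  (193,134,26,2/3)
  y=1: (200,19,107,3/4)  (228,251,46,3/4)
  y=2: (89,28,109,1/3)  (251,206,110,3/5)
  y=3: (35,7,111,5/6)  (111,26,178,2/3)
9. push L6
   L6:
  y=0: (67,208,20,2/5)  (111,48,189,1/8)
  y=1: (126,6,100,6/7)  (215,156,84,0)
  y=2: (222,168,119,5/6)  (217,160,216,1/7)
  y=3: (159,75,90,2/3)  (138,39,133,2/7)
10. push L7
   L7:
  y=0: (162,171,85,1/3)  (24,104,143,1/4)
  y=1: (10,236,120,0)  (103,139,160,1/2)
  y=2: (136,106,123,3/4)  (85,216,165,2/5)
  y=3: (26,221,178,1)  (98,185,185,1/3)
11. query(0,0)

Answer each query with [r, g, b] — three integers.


at x=1,y=1 over L1,L2,L3:
after L1 α=1/6: [139/6, 77/6, 161/6]
after L2 α=4/5: [5299/30, 2957/30, 4841/30]
after L3 α=4/5: [29419/150, 5357/150, 23081/150]
= [196, 36, 154]

at x=1,y=2 over L1,L2,L4:
after L1 α=0: [0, 0, 0]
after L2 α=1: [254, 41, 9]
after L4 α=1/2: [439/2, 159/2, 85/2]
rounded: [220, 80, 42]

query (0,0) [L1,L2,L4,L5,L6,L7] — begin 0,0,0
L1 α=1/3: [241/3, 206/3, 152/3]
L2 α=3/4: [2509/12, 1961/12, 395/12]
L4 α=1/3: [3445/18, 3221/18, 1613/18]
L5 α=1/4: [3763/24, 4079/24, 2729/24]
L6 α=2/5: [967/8, 7407/40, 3049/40]
L7 α=1/3: [1615/12, 3609/20, 1583/20]
→ [135, 180, 79]


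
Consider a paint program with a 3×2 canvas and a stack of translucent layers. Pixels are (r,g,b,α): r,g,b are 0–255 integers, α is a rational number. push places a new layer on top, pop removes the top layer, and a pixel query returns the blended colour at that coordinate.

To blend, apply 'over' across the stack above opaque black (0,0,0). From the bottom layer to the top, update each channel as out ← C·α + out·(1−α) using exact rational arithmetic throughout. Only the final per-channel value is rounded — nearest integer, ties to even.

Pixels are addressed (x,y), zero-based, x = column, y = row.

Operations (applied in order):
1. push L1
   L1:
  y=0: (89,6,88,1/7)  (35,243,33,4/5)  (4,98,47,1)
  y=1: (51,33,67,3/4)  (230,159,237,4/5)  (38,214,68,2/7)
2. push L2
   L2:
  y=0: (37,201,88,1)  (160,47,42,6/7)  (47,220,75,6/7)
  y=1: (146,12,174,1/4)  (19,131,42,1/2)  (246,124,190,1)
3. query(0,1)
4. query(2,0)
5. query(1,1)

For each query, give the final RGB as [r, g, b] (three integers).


at x=0,y=1 over L1,L2:
L1 α=3/4: [153/4, 99/4, 201/4]
L2 α=1/4: [1043/16, 345/16, 1299/16]
rounded: [65, 22, 81]

(2,0) stack=L1,L2; from [0,0,0]:
L1 α=1: [4, 98, 47]
L2 α=6/7: [286/7, 1418/7, 71]
rounded: [41, 203, 71]

(1,1) stack=L1,L2; from [0,0,0]:
after L1 α=4/5: [184, 636/5, 948/5]
after L2 α=1/2: [203/2, 1291/10, 579/5]
= [102, 129, 116]


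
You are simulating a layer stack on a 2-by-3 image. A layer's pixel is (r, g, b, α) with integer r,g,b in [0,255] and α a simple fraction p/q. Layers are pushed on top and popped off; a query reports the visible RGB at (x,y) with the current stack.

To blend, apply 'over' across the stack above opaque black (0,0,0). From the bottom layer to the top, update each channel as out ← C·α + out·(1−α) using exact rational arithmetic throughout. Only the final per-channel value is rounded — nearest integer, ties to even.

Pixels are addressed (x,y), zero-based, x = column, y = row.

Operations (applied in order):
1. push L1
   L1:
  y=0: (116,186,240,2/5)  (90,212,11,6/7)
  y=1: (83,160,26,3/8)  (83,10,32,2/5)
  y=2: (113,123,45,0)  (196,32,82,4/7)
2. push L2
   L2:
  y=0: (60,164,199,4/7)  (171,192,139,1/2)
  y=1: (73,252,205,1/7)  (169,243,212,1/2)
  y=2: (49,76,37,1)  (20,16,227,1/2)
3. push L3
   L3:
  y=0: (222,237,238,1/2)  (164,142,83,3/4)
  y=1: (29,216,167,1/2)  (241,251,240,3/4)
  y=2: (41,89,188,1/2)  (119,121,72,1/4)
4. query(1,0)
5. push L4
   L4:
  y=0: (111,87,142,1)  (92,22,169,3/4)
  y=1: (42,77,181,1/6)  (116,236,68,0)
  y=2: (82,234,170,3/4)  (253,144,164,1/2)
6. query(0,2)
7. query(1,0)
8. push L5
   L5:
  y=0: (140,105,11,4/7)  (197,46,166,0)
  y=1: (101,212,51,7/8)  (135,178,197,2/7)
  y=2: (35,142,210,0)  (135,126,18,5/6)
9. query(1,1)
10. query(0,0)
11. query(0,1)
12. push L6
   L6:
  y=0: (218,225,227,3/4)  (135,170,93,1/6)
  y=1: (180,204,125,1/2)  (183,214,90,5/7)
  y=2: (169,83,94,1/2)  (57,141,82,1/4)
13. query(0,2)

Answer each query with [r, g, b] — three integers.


query (1,0) [L1,L2,L3] — begin 0,0,0
+L1 (α=6/7) → [540/7, 1272/7, 66/7]
+L2 (α=1/2) → [1737/14, 1308/7, 1039/14]
+L3 (α=3/4) → [8625/56, 2145/14, 4525/56]
= [154, 153, 81]

query (0,2) [L1,L2,L3,L4] — begin 0,0,0
after L1 α=0: [0, 0, 0]
after L2 α=1: [49, 76, 37]
after L3 α=1/2: [45, 165/2, 225/2]
after L4 α=3/4: [291/4, 1569/8, 1245/8]
→ [73, 196, 156]

at x=1,y=0 over L1,L2,L3,L4:
L1 α=6/7: [540/7, 1272/7, 66/7]
L2 α=1/2: [1737/14, 1308/7, 1039/14]
L3 α=3/4: [8625/56, 2145/14, 4525/56]
L4 α=3/4: [24081/224, 3069/56, 32917/224]
rounded: [108, 55, 147]

at x=1,y=1 over L1,L2,L3,L4,L5:
L1 α=2/5: [166/5, 4, 64/5]
L2 α=1/2: [1011/10, 247/2, 562/5]
L3 α=3/4: [8241/40, 1753/8, 2081/10]
L4 α=0: [8241/40, 1753/8, 2081/10]
L5 α=2/7: [10401/56, 1659/8, 2869/14]
rounded: [186, 207, 205]

query (0,0) [L1,L2,L3,L4,L5] — begin 0,0,0
L1 α=2/5: [232/5, 372/5, 96]
L2 α=4/7: [1896/35, 628/5, 1084/7]
L3 α=1/2: [4833/35, 1813/10, 1375/7]
L4 α=1: [111, 87, 142]
L5 α=4/7: [893/7, 681/7, 470/7]
→ [128, 97, 67]

(0,1) stack=L1,L2,L3,L4,L5; from [0,0,0]:
+L1 (α=3/8) → [249/8, 60, 39/4]
+L2 (α=1/7) → [1039/28, 612/7, 527/14]
+L3 (α=1/2) → [1851/56, 1062/7, 2865/28]
+L4 (α=1/6) → [3869/112, 5849/42, 19393/168]
+L5 (α=7/8) → [83053/896, 68177/336, 79369/1344]
→ [93, 203, 59]

query (0,2) [L1,L2,L3,L4,L5,L6] — begin 0,0,0
+L1 (α=0) → [0, 0, 0]
+L2 (α=1) → [49, 76, 37]
+L3 (α=1/2) → [45, 165/2, 225/2]
+L4 (α=3/4) → [291/4, 1569/8, 1245/8]
+L5 (α=0) → [291/4, 1569/8, 1245/8]
+L6 (α=1/2) → [967/8, 2233/16, 1997/16]
rounded: [121, 140, 125]


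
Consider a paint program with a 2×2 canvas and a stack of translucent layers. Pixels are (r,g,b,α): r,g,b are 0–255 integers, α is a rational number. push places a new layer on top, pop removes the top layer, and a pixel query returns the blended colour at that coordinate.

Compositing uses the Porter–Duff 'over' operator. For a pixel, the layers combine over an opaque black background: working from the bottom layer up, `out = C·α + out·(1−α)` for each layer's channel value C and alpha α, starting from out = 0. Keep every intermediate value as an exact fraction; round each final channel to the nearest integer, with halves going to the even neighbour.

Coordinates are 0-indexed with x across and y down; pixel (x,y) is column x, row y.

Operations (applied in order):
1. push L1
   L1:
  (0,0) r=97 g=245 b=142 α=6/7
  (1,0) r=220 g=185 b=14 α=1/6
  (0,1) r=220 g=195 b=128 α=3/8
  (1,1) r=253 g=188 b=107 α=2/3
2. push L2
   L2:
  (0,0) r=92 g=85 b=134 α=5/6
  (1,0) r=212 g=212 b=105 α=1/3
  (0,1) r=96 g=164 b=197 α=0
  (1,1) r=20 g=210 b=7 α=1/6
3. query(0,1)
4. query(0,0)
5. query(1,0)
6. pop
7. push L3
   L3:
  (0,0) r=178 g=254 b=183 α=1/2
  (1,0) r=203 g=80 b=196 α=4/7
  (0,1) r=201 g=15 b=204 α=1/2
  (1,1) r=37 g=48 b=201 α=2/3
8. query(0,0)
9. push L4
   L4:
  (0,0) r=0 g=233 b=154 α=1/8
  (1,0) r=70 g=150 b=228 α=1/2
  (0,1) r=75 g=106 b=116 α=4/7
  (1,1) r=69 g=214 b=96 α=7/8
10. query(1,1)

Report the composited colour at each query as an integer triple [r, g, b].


query (0,1) [L1,L2] — begin 0,0,0
L1 α=3/8: [165/2, 585/8, 48]
L2 α=0: [165/2, 585/8, 48]
→ [82, 73, 48]

query (0,0) [L1,L2] — begin 0,0,0
after L1 α=6/7: [582/7, 210, 852/7]
after L2 α=5/6: [1901/21, 635/6, 2771/21]
→ [91, 106, 132]

query (1,0) [L1,L2] — begin 0,0,0
after L1 α=1/6: [110/3, 185/6, 7/3]
after L2 α=1/3: [856/9, 821/9, 329/9]
→ [95, 91, 37]

at x=0,y=0 over L1,L3:
after L1 α=6/7: [582/7, 210, 852/7]
after L3 α=1/2: [914/7, 232, 2133/14]
→ [131, 232, 152]

query (1,1) [L1,L3,L4] — begin 0,0,0
after L1 α=2/3: [506/3, 376/3, 214/3]
after L3 α=2/3: [728/9, 664/9, 1420/9]
after L4 α=7/8: [5075/72, 7073/36, 1867/18]
→ [70, 196, 104]


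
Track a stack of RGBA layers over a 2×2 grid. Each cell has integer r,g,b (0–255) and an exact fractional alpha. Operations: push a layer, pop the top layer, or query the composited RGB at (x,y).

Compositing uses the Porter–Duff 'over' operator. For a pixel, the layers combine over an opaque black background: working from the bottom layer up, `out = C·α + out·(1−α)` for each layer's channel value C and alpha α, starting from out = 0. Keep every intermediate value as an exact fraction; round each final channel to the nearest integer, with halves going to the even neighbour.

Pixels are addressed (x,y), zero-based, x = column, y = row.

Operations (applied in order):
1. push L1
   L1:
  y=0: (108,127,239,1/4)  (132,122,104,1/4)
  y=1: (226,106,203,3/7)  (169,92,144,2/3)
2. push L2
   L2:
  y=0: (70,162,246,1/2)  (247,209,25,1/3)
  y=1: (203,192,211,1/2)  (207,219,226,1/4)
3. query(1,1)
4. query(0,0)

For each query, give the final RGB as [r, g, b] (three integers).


query (1,1) [L1,L2] — begin 0,0,0
L1 α=2/3: [338/3, 184/3, 96]
L2 α=1/4: [545/4, 403/4, 257/2]
→ [136, 101, 128]

(0,0) stack=L1,L2; from [0,0,0]:
+L1 (α=1/4) → [27, 127/4, 239/4]
+L2 (α=1/2) → [97/2, 775/8, 1223/8]
= [48, 97, 153]


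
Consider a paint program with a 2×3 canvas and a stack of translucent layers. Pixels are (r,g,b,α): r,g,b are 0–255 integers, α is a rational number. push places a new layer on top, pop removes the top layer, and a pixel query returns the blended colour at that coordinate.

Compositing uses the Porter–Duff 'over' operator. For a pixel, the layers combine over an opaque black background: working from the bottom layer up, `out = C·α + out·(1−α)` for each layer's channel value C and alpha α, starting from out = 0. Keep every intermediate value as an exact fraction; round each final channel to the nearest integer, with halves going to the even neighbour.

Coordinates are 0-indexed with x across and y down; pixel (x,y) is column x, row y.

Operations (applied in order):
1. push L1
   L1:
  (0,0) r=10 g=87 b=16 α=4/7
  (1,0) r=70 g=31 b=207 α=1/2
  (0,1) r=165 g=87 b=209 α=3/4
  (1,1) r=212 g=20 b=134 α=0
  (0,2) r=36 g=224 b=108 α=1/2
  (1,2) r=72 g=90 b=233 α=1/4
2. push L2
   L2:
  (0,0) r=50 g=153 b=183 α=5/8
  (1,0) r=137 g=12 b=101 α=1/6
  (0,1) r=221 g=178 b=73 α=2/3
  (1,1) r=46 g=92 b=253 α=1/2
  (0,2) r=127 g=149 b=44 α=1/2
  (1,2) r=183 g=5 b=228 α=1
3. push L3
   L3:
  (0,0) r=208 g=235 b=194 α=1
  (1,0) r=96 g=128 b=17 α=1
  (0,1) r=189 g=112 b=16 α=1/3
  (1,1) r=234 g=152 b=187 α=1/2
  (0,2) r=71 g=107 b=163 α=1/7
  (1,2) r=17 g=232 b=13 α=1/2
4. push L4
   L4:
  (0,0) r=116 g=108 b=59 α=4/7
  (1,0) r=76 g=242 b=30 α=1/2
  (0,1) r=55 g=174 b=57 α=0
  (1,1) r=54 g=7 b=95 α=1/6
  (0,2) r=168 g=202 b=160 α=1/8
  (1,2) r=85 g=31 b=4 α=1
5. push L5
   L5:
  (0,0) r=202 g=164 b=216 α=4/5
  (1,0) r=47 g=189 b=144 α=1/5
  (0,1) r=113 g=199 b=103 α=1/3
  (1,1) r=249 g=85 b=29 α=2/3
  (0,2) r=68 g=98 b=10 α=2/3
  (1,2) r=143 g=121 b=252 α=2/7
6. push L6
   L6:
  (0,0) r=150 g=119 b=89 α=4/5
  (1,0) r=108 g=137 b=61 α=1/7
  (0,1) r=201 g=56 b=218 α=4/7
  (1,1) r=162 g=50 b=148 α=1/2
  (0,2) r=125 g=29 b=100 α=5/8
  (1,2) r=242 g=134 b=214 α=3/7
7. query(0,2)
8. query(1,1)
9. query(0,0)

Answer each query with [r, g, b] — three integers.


(0,2) stack=L1,L2,L3,L4,L5,L6; from [0,0,0]:
L1 α=1/2: [18, 112, 54]
L2 α=1/2: [145/2, 261/2, 49]
L3 α=1/7: [506/7, 890/7, 457/7]
L4 α=1/8: [337/4, 273/2, 617/8]
L5 α=2/3: [881/12, 665/6, 259/8]
L6 α=5/8: [3381/32, 955/16, 4777/64]
rounded: [106, 60, 75]

(1,1) stack=L1,L2,L3,L4,L5,L6; from [0,0,0]:
after L1 α=0: [0, 0, 0]
after L2 α=1/2: [23, 46, 253/2]
after L3 α=1/2: [257/2, 99, 627/4]
after L4 α=1/6: [1393/12, 251/3, 3515/24]
after L5 α=2/3: [7369/36, 761/9, 4907/72]
after L6 α=1/2: [13201/72, 1211/18, 15563/144]
= [183, 67, 108]

query (0,0) [L1,L2,L3,L4,L5,L6] — begin 0,0,0
+L1 (α=4/7) → [40/7, 348/7, 64/7]
+L2 (α=5/8) → [935/28, 6399/56, 6597/56]
+L3 (α=1) → [208, 235, 194]
+L4 (α=4/7) → [1088/7, 1137/7, 818/7]
+L5 (α=4/5) → [6744/35, 5729/35, 6866/35]
+L6 (α=4/5) → [27744/175, 22389/175, 19326/175]
rounded: [159, 128, 110]


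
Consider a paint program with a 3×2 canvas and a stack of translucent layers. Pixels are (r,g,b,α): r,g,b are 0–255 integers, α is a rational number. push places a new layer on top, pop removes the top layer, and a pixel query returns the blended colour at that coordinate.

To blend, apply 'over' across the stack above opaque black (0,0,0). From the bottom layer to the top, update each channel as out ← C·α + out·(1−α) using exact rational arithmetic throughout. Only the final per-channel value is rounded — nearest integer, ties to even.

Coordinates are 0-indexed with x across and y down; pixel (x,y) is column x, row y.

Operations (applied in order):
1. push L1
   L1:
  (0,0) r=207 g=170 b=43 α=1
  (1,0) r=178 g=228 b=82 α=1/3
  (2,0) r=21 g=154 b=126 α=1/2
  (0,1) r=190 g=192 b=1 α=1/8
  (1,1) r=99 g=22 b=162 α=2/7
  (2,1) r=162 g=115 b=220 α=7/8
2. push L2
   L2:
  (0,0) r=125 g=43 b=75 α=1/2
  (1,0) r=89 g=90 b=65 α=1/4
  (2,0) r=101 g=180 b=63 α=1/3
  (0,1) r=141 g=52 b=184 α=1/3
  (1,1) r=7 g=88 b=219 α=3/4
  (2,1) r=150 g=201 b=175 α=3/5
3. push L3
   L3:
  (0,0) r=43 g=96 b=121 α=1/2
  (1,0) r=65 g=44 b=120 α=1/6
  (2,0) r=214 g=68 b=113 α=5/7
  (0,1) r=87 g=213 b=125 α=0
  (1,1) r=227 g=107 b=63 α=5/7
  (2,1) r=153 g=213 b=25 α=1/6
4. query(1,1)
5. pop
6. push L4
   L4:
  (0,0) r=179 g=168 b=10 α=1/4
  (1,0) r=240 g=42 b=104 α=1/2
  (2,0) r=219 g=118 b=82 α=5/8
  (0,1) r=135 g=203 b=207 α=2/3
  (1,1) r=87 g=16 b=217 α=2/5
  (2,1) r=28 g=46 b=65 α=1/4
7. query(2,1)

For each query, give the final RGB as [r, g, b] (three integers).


at x=1,y=1 over L1,L2,L3:
L1 α=2/7: [198/7, 44/7, 324/7]
L2 α=3/4: [345/28, 473/7, 4923/28]
L3 α=5/7: [16235/98, 4691/49, 9333/98]
→ [166, 96, 95]

query (2,1) [L1,L2,L4] — begin 0,0,0
+L1 (α=7/8) → [567/4, 805/8, 385/2]
+L2 (α=3/5) → [1467/10, 3217/20, 182]
+L4 (α=1/4) → [4681/40, 10571/80, 611/4]
→ [117, 132, 153]


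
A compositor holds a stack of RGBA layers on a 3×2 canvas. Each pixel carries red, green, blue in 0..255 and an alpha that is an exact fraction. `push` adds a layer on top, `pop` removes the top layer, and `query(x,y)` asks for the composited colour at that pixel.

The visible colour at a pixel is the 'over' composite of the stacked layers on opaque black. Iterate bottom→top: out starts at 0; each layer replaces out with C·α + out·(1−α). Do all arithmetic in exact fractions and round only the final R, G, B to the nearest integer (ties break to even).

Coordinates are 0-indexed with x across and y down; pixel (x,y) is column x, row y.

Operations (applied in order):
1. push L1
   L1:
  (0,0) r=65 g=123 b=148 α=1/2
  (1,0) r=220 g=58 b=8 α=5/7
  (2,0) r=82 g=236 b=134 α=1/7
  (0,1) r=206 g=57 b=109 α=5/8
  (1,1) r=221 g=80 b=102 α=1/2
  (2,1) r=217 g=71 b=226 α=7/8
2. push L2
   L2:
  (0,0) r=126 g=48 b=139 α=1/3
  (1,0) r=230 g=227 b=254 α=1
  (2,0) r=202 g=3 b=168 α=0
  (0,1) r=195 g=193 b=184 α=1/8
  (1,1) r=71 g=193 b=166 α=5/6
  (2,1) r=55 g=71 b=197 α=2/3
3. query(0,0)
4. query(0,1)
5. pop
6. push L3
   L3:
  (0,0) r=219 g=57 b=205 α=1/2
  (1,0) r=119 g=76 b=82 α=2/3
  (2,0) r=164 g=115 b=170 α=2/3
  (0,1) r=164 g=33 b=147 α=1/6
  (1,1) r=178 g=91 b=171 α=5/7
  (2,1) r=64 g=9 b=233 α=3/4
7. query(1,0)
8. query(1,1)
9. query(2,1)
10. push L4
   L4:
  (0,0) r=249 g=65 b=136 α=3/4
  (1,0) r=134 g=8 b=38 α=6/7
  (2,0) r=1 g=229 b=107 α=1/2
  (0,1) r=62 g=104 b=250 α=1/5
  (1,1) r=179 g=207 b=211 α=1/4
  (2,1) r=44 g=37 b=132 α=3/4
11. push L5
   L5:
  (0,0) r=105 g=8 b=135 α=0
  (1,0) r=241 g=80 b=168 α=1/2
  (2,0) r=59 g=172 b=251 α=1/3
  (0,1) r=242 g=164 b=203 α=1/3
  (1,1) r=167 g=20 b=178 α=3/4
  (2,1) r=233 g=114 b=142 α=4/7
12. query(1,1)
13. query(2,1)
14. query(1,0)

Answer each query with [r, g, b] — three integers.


at x=0,y=0 over L1,L2:
after L1 α=1/2: [65/2, 123/2, 74]
after L2 α=1/3: [191/3, 57, 287/3]
rounded: [64, 57, 96]

at x=0,y=1 over L1,L2:
+L1 (α=5/8) → [515/4, 285/8, 545/8]
+L2 (α=1/8) → [4385/32, 3539/64, 5287/64]
→ [137, 55, 83]

query (1,0) [L1,L3] — begin 0,0,0
L1 α=5/7: [1100/7, 290/7, 40/7]
L3 α=2/3: [922/7, 1354/21, 396/7]
→ [132, 64, 57]

query (1,1) [L1,L3] — begin 0,0,0
after L1 α=1/2: [221/2, 40, 51]
after L3 α=5/7: [1111/7, 535/7, 957/7]
rounded: [159, 76, 137]

query (2,1) [L1,L3] — begin 0,0,0
after L1 α=7/8: [1519/8, 497/8, 791/4]
after L3 α=3/4: [3055/32, 713/32, 3587/16]
rounded: [95, 22, 224]

at x=1,y=1 over L1,L3,L4,L5:
after L1 α=1/2: [221/2, 40, 51]
after L3 α=5/7: [1111/7, 535/7, 957/7]
after L4 α=1/4: [2293/14, 1527/14, 1087/7]
after L5 α=3/4: [9307/56, 2367/56, 4825/28]
rounded: [166, 42, 172]

query (2,1) [L1,L3,L4,L5] — begin 0,0,0
after L1 α=7/8: [1519/8, 497/8, 791/4]
after L3 α=3/4: [3055/32, 713/32, 3587/16]
after L4 α=3/4: [7279/128, 4265/128, 9923/64]
after L5 α=4/7: [141133/896, 71163/896, 66121/448]
→ [158, 79, 148]

(1,0) stack=L1,L3,L4,L5; from [0,0,0]:
L1 α=5/7: [1100/7, 290/7, 40/7]
L3 α=2/3: [922/7, 1354/21, 396/7]
L4 α=6/7: [6550/49, 2362/147, 1992/49]
L5 α=1/2: [18359/98, 7061/147, 5112/49]
= [187, 48, 104]


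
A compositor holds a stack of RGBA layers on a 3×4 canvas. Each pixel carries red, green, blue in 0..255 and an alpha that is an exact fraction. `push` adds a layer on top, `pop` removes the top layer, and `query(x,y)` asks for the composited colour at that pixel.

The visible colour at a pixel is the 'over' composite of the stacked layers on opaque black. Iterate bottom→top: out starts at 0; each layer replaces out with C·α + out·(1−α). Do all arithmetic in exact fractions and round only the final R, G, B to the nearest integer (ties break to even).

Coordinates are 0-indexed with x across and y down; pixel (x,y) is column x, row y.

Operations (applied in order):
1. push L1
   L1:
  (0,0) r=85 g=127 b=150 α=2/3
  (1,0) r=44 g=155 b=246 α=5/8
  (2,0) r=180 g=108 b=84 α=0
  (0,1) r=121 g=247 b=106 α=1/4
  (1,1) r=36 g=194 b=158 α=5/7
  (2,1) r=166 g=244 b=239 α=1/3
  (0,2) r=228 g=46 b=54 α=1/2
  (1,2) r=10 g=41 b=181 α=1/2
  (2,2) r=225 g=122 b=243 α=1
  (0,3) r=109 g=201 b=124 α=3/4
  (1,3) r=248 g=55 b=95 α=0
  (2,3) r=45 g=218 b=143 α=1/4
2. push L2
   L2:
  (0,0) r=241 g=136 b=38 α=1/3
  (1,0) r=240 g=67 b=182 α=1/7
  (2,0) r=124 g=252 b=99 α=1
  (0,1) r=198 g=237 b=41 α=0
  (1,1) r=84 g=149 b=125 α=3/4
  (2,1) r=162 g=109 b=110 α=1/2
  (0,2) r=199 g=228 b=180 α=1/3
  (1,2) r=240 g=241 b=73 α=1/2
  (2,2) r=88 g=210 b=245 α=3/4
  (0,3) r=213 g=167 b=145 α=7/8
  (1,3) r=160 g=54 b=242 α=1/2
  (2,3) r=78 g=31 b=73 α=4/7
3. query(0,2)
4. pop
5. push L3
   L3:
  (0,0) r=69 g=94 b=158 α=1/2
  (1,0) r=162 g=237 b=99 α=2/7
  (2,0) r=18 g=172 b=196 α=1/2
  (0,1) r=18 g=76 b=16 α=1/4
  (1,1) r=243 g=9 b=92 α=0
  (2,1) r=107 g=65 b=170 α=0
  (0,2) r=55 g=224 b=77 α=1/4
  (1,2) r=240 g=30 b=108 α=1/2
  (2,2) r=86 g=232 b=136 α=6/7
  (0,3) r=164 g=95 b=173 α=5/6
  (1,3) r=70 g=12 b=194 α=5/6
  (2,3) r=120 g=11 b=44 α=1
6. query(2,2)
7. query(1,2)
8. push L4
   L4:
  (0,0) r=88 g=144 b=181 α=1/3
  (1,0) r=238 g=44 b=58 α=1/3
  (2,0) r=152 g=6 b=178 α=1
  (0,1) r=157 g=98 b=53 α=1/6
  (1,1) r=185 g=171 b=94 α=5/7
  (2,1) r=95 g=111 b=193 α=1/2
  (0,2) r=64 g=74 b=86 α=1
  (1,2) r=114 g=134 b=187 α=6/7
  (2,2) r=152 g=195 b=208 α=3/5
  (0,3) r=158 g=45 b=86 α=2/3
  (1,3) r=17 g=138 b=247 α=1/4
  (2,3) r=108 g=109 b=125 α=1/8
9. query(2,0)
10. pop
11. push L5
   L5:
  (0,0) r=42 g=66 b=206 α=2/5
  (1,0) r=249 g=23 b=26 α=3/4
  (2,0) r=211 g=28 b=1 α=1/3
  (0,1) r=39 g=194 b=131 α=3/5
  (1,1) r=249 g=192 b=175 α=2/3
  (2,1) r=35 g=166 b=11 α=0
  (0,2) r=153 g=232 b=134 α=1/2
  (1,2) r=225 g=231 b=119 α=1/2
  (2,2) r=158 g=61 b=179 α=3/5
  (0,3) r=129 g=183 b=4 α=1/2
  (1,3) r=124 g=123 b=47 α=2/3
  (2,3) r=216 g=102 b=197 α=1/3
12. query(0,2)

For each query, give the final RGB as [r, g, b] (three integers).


query (0,2) [L1,L2] — begin 0,0,0
after L1 α=1/2: [114, 23, 27]
after L2 α=1/3: [427/3, 274/3, 78]
rounded: [142, 91, 78]

query (2,2) [L1,L3] — begin 0,0,0
L1 α=1: [225, 122, 243]
L3 α=6/7: [741/7, 1514/7, 1059/7]
rounded: [106, 216, 151]

query (1,2) [L1,L3] — begin 0,0,0
after L1 α=1/2: [5, 41/2, 181/2]
after L3 α=1/2: [245/2, 101/4, 397/4]
= [122, 25, 99]

at x=2,y=0 over L1,L3,L4:
after L1 α=0: [0, 0, 0]
after L3 α=1/2: [9, 86, 98]
after L4 α=1: [152, 6, 178]
rounded: [152, 6, 178]

(0,2) stack=L1,L3,L5; from [0,0,0]:
+L1 (α=1/2) → [114, 23, 27]
+L3 (α=1/4) → [397/4, 293/4, 79/2]
+L5 (α=1/2) → [1009/8, 1221/8, 347/4]
→ [126, 153, 87]
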